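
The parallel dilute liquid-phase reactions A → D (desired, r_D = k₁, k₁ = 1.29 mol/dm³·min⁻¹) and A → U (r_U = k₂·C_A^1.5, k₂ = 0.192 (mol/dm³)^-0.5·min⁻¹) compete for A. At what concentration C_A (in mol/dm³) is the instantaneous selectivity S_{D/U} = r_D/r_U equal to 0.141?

13.1 mol/dm³

S_{D/U} = (k₁/k₂)·C_A^-1.5 ⇒ C_A = (S·k₂/k₁)^(1/(-1.5)).
= (0.141×0.192/1.29)^(-0.6667) = (0.02099)^(-0.6667) = 13.1 mol/dm³.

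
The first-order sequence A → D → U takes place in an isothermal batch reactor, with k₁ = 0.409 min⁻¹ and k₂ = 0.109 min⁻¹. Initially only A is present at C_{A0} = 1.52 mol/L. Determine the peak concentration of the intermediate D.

At the optimum, C_{D,max}/C_{A0} = (k₁/k₂)^[k₂/(k₂−k₁)].
= (0.409/0.109)^(0.109/(0.109−0.409)) = (3.752)^(-0.3633) = 0.6185.
C_{D,max} = 0.6185×1.52 = 0.940 mol/L.

0.940 mol/L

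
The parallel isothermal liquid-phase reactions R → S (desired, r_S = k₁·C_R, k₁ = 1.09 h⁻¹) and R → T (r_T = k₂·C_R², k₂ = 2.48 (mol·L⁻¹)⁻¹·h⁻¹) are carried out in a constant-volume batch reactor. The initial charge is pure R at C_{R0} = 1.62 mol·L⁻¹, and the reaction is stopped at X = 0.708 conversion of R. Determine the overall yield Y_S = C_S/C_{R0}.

0.221

C_R = C_{R0}(1−X) = 0.4730 mol·L⁻¹.
Along a PFR/batch, dC_S/dC_R = −r_S/(r_S+r_T) = −k₁/(k₁+k₂·C_R).
Integrating from C_{R0} to C_R: C_S = (1.09/2.48)·ln[(1.09+2.48·1.62)/(1.09+2.48·0.473)] = 0.4395·ln(5.108/2.263) = 0.3578 mol·L⁻¹.
Y_S = C_S/C_{R0} = 0.3578/1.62 = 0.221.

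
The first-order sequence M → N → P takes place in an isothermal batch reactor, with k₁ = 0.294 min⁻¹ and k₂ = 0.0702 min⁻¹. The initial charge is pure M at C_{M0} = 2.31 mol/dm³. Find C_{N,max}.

For a first-order series the maximum intermediate yield is C_{N,max}/C_{M0} = (k₁/k₂)^[k₂/(k₂−k₁)].
= (0.294/0.0702)^(0.0702/(0.0702−0.294)) = (4.188)^(-0.3137) = 0.6381.
C_{N,max} = 0.6381×2.31 = 1.47 mol/dm³.

1.47 mol/dm³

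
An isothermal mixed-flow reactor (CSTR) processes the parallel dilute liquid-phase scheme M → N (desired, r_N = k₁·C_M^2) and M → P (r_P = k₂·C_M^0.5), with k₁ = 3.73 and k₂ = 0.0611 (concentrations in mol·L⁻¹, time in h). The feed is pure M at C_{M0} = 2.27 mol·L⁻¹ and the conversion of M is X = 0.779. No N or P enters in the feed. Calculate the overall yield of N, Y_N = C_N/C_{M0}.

0.745

Exit C_M = C_{M0}(1−X) = 2.27×0.221 = 0.5017 mol·L⁻¹.
A CSTR operates uniformly at the exit composition, giving r_N = 0.9387 and r_P = 0.04328 (each k·C_M^n at C_M = 0.5017).
Fraction of consumed M going to N: r_N/(r_N+r_P) = 0.9559.
C_N = 0.9559·C_{M0}·X = 0.9559×2.27×0.779 = 1.69 mol·L⁻¹; Y_N = C_N/C_{M0} = 0.745.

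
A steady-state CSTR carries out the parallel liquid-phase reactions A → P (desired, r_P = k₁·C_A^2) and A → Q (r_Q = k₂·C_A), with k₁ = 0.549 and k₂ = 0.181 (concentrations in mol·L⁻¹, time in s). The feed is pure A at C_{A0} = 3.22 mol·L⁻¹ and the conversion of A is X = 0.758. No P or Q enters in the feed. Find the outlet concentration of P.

1.72 mol·L⁻¹

Exit C_A = C_{A0}(1−X) = 3.22×0.242 = 0.7792 mol·L⁻¹.
In a CSTR the entire volume is at exit conditions, so r_P = 0.549×0.7792^2 = 0.3334 and r_Q = 0.181×0.7792 = 0.1410.
Fraction of consumed A going to P: r_P/(r_P+r_Q) = 0.7027.
C_P = 0.7027·C_{A0}·X = 0.7027×3.22×0.758 = 1.72 mol·L⁻¹.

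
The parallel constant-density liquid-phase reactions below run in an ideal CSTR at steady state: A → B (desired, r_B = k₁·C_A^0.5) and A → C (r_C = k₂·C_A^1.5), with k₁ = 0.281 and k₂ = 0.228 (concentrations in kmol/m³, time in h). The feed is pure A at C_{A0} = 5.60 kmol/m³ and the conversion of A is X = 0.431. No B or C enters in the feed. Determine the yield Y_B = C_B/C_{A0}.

0.120

Exit C_A = C_{A0}(1−X) = 5.60×0.569 = 3.186 kmol/m³.
A CSTR operates uniformly at the exit composition, giving r_B = 0.5016 and r_C = 1.297 (each k·C_A^n at C_A = 3.186).
Fraction of consumed A going to B: r_B/(r_B+r_C) = 0.2789.
C_B = 0.2789·C_{A0}·X = 0.2789×5.60×0.431 = 0.673 kmol/m³; Y_B = C_B/C_{A0} = 0.120.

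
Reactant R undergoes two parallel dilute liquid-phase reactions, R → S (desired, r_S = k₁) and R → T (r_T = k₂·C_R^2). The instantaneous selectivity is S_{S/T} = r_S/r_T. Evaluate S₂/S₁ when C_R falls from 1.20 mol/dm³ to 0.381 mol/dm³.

9.92

S_{S/T} = (k₁/k₂)·C_R^-2, so S₂/S₁ = (C_{R,2}/C_{R,1})^-2.
= (0.381/1.20)^(-2) = (0.3175)^(-2) = 9.92.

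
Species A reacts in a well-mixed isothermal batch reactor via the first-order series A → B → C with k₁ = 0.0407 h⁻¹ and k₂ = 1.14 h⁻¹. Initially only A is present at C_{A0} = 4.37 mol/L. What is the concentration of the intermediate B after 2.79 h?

For first-order series with pure A initially, C_B(t) = k₁C_{A0}/(k₂−k₁)·(e^(−k₁t) − e^(−k₂t)).
e^(−k₁t) = e^(−0.0407×2.79) = e^(−0.1136) = 0.8927; e^(−k₂t) = e^(−3.181) = 0.04156.
C_B = 0.0407×4.37/(1.14−0.0407) × (0.8927−0.04156) = 0.1618×0.8511 = 0.1377 mol/L.

0.138 mol/L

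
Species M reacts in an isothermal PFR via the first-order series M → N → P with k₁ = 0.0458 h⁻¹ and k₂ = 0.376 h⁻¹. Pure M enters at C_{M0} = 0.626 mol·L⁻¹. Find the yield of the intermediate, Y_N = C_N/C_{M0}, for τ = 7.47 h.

For first-order series with pure M initially, C_N(τ) = k₁C_{M0}/(k₂−k₁)·(e^(−k₁τ) − e^(−k₂τ)).
e^(−k₁τ) = e^(−0.0458×7.47) = e^(−0.3421) = 0.7103; e^(−k₂τ) = e^(−2.809) = 0.06028.
C_N = 0.0458×0.626/(0.376−0.0458) × (0.7103−0.06028) = 0.08683×0.6500 = 0.05644 mol·L⁻¹.
Y_N = C_N/C_{M0} = 0.05644/0.626 = 0.0902.

0.0902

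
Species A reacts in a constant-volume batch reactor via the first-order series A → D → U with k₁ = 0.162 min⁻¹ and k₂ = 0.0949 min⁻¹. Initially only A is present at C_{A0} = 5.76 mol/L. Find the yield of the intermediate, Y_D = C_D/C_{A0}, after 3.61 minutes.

0.369

For first-order series with pure A initially, C_D(t) = k₁C_{A0}/(k₂−k₁)·(e^(−k₁t) − e^(−k₂t)).
e^(−k₁t) = e^(−0.162×3.61) = e^(−0.5848) = 0.5572; e^(−k₂t) = e^(−0.3426) = 0.7099.
C_D = 0.162×5.76/(0.0949−0.162) × (0.5572−0.7099) = (-13.91)×(-0.1527) = 2.124 mol/L.
Y_D = C_D/C_{A0} = 2.124/5.76 = 0.369.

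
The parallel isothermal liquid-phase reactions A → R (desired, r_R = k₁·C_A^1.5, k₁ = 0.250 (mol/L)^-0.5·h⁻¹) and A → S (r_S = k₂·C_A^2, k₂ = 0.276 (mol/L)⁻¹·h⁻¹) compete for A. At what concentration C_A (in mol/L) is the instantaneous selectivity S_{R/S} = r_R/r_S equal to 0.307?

8.71 mol/L

S_{R/S} = (k₁/k₂)·C_A^-0.5 ⇒ C_A = (S·k₂/k₁)^(-2).
= (0.307×0.276/0.250)^(-2) = (0.3389)^(-2) = 8.71 mol/L.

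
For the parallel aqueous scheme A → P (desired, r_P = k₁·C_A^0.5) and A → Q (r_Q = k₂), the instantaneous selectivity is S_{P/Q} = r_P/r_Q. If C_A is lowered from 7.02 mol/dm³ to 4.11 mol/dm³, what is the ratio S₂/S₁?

0.765

S_{P/Q} = (k₁/k₂)·C_A^0.5, so S₂/S₁ = (C_{A,2}/C_{A,1})^0.5.
= (4.11/7.02)^0.5 = (0.5855)^0.5 = 0.765.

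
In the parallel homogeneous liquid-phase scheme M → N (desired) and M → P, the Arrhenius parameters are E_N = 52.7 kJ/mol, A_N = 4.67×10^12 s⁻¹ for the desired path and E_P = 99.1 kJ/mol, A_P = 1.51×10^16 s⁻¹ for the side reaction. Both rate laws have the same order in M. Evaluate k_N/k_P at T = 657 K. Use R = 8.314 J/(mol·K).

k_N/k_P = (A_N/A_P)·exp[−(E_N−E_P)/(RT)] = (A_N/A_P)·exp[(E_P−E_N)/(RT)].
(E_P−E_N)/(RT) = (99.1−52.7)×10³/(8.314×657) = 46400/5462 = 8.495.
k_N/k_P = (4.67×10^12/1.51×10^16)·exp(8.495) = 3.093×10^-4 × 4888 = 1.51.

1.51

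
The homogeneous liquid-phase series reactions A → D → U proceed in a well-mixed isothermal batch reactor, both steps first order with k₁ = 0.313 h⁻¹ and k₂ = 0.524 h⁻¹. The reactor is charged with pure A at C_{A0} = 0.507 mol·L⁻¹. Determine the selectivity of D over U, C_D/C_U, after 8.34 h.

For first-order series with pure A initially, C_D(t) = k₁C_{A0}/(k₂−k₁)·(e^(−k₁t) − e^(−k₂t)).
e^(−k₁t) = e^(−0.313×8.34) = e^(−2.610) = 0.07350; e^(−k₂t) = e^(−4.370) = 0.01265.
C_D = 0.313×0.507/(0.524−0.313) × (0.07350−0.01265) = 0.7521×0.06085 = 0.04577 mol·L⁻¹.
C_A = C_{A0}e^(−k₁t) = 0.03727 mol·L⁻¹, so C_U = C_{A0}−C_A−C_D = 0.4240 mol·L⁻¹; C_D/C_U = 0.108.

0.108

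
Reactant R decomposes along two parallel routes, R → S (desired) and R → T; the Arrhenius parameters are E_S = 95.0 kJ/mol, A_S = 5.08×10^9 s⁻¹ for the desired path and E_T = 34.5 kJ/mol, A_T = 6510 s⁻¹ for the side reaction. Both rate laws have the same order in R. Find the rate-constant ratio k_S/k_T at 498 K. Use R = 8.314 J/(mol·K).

0.352

k_S/k_T = (A_S/A_T)·exp[−(E_S−E_T)/(RT)] = (A_S/A_T)·exp[(E_T−E_S)/(RT)].
(E_T−E_S)/(RT) = (34.5−95.0)×10³/(8.314×498) = -60500/4140 = -14.61.
k_S/k_T = (5.08×10^9/6510)·exp(-14.61) = 7.803×10^5 × 4.508×10^-7 = 0.352.
Since E_S > E_T, raising the temperature improves selectivity toward S.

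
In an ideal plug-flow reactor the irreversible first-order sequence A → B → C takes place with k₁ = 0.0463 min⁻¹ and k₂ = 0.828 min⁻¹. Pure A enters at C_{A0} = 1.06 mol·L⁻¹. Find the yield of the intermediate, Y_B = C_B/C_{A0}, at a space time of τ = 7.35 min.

0.0420

Solving the coupled first-order balances gives C_B(τ) = [k₁/(k₂−k₁)]·C_{A0}·(e^(−k₁τ) − e^(−k₂τ)).
e^(−k₁τ) = e^(−0.0463×7.35) = e^(−0.3403) = 0.7116; e^(−k₂τ) = e^(−6.086) = 0.002275.
C_B = 0.0463×1.06/(0.828−0.0463) × (0.7116−0.002275) = 0.06278×0.7093 = 0.04453 mol·L⁻¹.
Y_B = C_B/C_{A0} = 0.04453/1.06 = 0.0420.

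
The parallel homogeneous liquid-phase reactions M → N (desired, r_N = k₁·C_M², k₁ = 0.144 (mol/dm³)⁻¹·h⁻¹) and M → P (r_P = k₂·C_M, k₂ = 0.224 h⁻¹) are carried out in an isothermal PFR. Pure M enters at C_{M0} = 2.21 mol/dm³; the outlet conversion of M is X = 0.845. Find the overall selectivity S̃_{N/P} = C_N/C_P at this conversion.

C_M = C_{M0}(1−X) = 0.3426 mol/dm³.
Along a PFR/batch, dC_P/dC_M = −r_P/(r_N+r_P) = −k₂/(k₂+k₁·C_M).
Integrating from C_{M0} to C_M: C_P = (0.224/0.144)·ln[(0.224+0.144·2.21)/(0.224+0.144·0.343)] = 1.556·ln(0.5422/0.2733) = 1.066 mol/dm³.
Then C_N = (C_{M0}−C_M) − C_P = 1.867 − 1.066 = 0.8018 mol/dm³.
S̃_{N/P} = C_N/C_P = 0.8018/1.066 = 0.752.

0.752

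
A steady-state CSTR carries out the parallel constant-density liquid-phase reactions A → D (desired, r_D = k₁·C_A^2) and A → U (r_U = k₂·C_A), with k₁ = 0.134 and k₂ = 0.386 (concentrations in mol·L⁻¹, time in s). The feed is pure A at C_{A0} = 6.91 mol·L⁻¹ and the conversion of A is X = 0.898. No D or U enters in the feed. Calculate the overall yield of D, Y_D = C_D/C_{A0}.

Exit C_A = C_{A0}(1−X) = 6.91×0.102 = 0.7048 mol·L⁻¹.
A CSTR operates uniformly at the exit composition, giving r_D = 0.06657 and r_U = 0.2721 (each k·C_A^n at C_A = 0.7048).
Fraction of consumed A going to D: r_D/(r_D+r_U) = 0.1966.
C_D = 0.1966·C_{A0}·X = 0.1966×6.91×0.898 = 1.22 mol·L⁻¹; Y_D = C_D/C_{A0} = 0.177.

0.177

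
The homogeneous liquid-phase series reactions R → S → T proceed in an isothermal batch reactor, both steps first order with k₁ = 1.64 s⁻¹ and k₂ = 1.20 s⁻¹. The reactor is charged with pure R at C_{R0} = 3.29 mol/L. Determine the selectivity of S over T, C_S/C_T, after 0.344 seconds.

The intermediate concentration in a first-order A→B→C sequence is C_S = k₁C_{R0}(e^(−k₁t) − e^(−k₂t))/(k₂−k₁).
e^(−k₁t) = e^(−1.64×0.344) = e^(−0.5642) = 0.5688; e^(−k₂t) = e^(−0.4128) = 0.6618.
C_S = 1.64×3.29/(1.20−1.64) × (0.5688−0.6618) = (-12.26)×(-0.09296) = 1.140 mol/L.
C_R = C_{R0}e^(−k₁t) = 1.871 mol/L, so C_T = C_{R0}−C_R−C_S = 0.2786 mol/L; C_S/C_T = 4.09.

4.09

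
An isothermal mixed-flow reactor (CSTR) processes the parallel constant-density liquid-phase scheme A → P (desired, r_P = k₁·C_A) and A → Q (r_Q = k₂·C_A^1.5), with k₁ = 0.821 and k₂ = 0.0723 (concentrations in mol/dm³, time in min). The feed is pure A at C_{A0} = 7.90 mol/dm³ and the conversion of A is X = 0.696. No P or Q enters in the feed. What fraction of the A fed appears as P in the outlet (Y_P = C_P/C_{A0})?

Exit C_A = C_{A0}(1−X) = 7.90×0.304 = 2.402 mol/dm³.
A CSTR operates uniformly at the exit composition, giving r_P = 1.972 and r_Q = 0.2691 (each k·C_A^n at C_A = 2.402).
Fraction of consumed A going to P: r_P/(r_P+r_Q) = 0.8799.
C_P = 0.8799·C_{A0}·X = 0.8799×7.90×0.696 = 4.84 mol/dm³; Y_P = C_P/C_{A0} = 0.612.

0.612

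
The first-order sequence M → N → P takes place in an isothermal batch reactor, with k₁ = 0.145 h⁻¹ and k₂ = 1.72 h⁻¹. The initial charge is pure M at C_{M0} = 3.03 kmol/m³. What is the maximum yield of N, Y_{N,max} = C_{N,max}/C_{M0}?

For a first-order series the maximum intermediate yield is C_{N,max}/C_{M0} = (k₁/k₂)^[k₂/(k₂−k₁)].
= (0.145/1.72)^(1.72/(1.72−0.145)) = (0.08430)^(1.092) = 0.06713.

0.0671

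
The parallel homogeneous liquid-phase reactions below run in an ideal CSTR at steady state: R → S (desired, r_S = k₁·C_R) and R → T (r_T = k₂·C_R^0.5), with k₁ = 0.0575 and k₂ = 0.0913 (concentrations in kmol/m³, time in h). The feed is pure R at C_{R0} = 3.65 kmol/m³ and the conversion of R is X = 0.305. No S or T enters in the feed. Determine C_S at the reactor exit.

Exit C_R = C_{R0}(1−X) = 3.65×0.695 = 2.537 kmol/m³.
Rates in a CSTR are evaluated at the outlet concentration: r_S = 0.0575×2.537 = 0.1459, r_T = 0.0913×2.537^0.5 = 0.1454.
Fraction of consumed R going to S: r_S/(r_S+r_T) = 0.5008.
C_S = 0.5008·C_{R0}·X = 0.5008×3.65×0.305 = 0.557 kmol/m³.

0.557 kmol/m³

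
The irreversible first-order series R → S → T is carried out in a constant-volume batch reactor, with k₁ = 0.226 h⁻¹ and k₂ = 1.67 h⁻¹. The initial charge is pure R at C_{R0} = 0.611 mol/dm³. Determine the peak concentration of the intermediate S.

Evaluating C_S at t_opt = ln(k₂/k₁)/(k₂−k₁) gives C_{S,max}/C_{R0} = (k₁/k₂)^[k₂/(k₂−k₁)].
= (0.226/1.67)^(1.67/(1.67−0.226)) = (0.1353)^(1.157) = 0.09896.
C_{S,max} = 0.09896×0.611 = 0.0605 mol/dm³.

0.0605 mol/dm³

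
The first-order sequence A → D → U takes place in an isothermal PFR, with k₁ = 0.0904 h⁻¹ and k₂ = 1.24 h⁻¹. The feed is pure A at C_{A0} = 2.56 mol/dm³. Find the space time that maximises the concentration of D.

For first-order series the maximum of C_D occurs at τ_opt = ln(k₂/k₁)/(k₂−k₁).
= ln(1.24/0.0904)/(1.24−0.0904) = ln(13.72)/1.150 = 2.619/1.150 = 2.28 h.

2.28 h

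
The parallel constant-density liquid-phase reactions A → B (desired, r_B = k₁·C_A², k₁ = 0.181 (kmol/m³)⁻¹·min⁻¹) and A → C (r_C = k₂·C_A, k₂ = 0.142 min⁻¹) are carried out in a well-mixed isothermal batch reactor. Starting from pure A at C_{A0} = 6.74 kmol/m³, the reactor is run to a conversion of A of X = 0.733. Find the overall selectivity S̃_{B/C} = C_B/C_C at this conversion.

C_A = C_{A0}(1−X) = 1.800 kmol/m³.
Along a PFR/batch, dC_C/dC_A = −r_C/(r_B+r_C) = −k₂/(k₂+k₁·C_A).
Integrating from C_{A0} to C_A: C_C = (0.142/0.181)·ln[(0.142+0.181·6.74)/(0.142+0.181·1.80)] = 0.7845·ln(1.362/0.4677) = 0.8385 kmol/m³.
Then C_B = (C_{A0}−C_A) − C_C = 4.940 − 0.8385 = 4.102 kmol/m³.
S̃_{B/C} = C_B/C_C = 4.102/0.8385 = 4.89.

4.89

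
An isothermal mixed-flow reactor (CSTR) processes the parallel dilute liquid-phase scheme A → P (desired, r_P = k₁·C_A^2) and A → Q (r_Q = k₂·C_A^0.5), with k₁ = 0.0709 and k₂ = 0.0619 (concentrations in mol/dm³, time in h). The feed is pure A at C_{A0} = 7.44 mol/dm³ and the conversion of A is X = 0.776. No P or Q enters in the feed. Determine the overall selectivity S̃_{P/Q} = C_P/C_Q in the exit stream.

2.46

Exit C_A = C_{A0}(1−X) = 7.44×0.224 = 1.667 mol/dm³.
In a CSTR the entire volume is at exit conditions, so r_P = 0.0709×1.667^2 = 0.1969 and r_Q = 0.0619×1.667^0.5 = 0.07991.
Overall selectivity = C_P/C_Q = r_Pτ/(r_Qτ) = r_P/r_Q = 2.46.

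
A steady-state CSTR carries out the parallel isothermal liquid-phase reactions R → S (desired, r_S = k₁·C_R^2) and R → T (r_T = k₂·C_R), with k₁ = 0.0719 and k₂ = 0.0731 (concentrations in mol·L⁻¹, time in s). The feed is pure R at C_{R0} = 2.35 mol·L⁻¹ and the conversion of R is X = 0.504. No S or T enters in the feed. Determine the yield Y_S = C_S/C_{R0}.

0.269

Exit C_R = C_{R0}(1−X) = 2.35×0.496 = 1.166 mol·L⁻¹.
Rates in a CSTR are evaluated at the outlet concentration: r_S = 0.0719×1.166^2 = 0.09769, r_T = 0.0731×1.166 = 0.08521.
Fraction of consumed R going to S: r_S/(r_S+r_T) = 0.5341.
C_S = 0.5341·C_{R0}·X = 0.5341×2.35×0.504 = 0.633 mol·L⁻¹; Y_S = C_S/C_{R0} = 0.269.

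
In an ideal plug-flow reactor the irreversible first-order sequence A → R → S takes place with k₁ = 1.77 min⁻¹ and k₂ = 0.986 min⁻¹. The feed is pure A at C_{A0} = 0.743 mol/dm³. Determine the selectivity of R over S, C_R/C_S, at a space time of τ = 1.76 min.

0.453

Solving the coupled first-order balances gives C_R(τ) = [k₁/(k₂−k₁)]·C_{A0}·(e^(−k₁τ) − e^(−k₂τ)).
e^(−k₁τ) = e^(−1.77×1.76) = e^(−3.115) = 0.04437; e^(−k₂τ) = e^(−1.735) = 0.1763.
C_R = 1.77×0.743/(0.986−1.77) × (0.04437−0.1763) = (-1.677)×(-0.1320) = 0.2214 mol/dm³.
C_A = C_{A0}e^(−k₁τ) = 0.03297 mol/dm³, so C_S = C_{A0}−C_A−C_R = 0.4887 mol/dm³; C_R/C_S = 0.453.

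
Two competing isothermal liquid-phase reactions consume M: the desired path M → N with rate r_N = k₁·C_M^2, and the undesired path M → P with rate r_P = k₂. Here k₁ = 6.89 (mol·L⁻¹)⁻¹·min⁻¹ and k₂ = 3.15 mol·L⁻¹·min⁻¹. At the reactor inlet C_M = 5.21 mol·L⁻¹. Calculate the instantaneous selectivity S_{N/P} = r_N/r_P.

S_{N/P} = r_N/r_P = (k₁·C_M^2)/(k₂) = (k₁/k₂)·C_M^2.
= (6.89×5.210^2) / (3.15) = 187.0/3.150 = 59.4.
Since the desired path is higher order in M, keeping C_M high (PFR or concentrated feed) favours N.

59.4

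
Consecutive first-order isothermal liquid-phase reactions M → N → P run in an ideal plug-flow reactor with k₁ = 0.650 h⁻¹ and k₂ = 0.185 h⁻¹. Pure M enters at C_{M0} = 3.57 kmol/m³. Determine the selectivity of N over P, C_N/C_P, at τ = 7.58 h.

For first-order series with pure M initially, C_N(τ) = k₁C_{M0}/(k₂−k₁)·(e^(−k₁τ) − e^(−k₂τ)).
e^(−k₁τ) = e^(−0.650×7.58) = e^(−4.927) = 0.007248; e^(−k₂τ) = e^(−1.402) = 0.2460.
C_N = 0.650×3.57/(0.185−0.650) × (0.007248−0.2460) = (-4.990)×(-0.2388) = 1.192 kmol/m³.
C_M = C_{M0}e^(−k₁τ) = 0.02588 kmol/m³, so C_P = C_{M0}−C_M−C_N = 2.353 kmol/m³; C_N/C_P = 0.507.

0.507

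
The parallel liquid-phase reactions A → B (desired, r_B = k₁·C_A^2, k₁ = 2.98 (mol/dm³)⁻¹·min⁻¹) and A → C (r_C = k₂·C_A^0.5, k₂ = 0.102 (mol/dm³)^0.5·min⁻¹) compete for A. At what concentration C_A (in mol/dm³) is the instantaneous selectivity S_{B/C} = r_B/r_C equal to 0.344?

S_{B/C} = (k₁/k₂)·C_A^1.5 ⇒ C_A = (S·k₂/k₁)^(1/1.5).
= (0.344×0.102/2.98)^(0.6667) = (0.01177)^(0.6667) = 0.0518 mol/dm³.

0.0518 mol/dm³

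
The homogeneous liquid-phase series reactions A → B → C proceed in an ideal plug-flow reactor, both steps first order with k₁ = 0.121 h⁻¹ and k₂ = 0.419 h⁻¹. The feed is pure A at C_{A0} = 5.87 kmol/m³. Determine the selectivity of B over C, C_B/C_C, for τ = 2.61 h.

1.45

The intermediate concentration in a first-order A→B→C sequence is C_B = k₁C_{A0}(e^(−k₁τ) − e^(−k₂τ))/(k₂−k₁).
e^(−k₁τ) = e^(−0.121×2.61) = e^(−0.3158) = 0.7292; e^(−k₂τ) = e^(−1.094) = 0.3350.
C_B = 0.121×5.87/(0.419−0.121) × (0.7292−0.3350) = 2.383×0.3942 = 0.9395 kmol/m³.
C_A = C_{A0}e^(−k₁τ) = 4.280 kmol/m³, so C_C = C_{A0}−C_A−C_B = 0.6501 kmol/m³; C_B/C_C = 1.45.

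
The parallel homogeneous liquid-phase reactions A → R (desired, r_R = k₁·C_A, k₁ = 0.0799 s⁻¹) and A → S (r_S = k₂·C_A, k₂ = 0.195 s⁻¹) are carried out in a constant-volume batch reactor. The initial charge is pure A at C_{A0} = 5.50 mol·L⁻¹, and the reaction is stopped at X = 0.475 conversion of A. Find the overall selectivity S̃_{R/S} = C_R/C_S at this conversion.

C_A = C_{A0}(1−X) = 2.888 mol·L⁻¹.
Both paths are first order in A, so the instantaneous fraction to R is constant: dC_R/d(−C_A) = k₁/(k₁+k₂) = 0.2907.
C_R = 0.2907·(C_{A0}−C_A) = 0.2907×2.612 = 0.759 mol·L⁻¹.
C_S = (C_{A0}−C_A)−C_R = 1.853 mol·L⁻¹; S̃_{R/S} = 0.7593/1.853 = 0.410.

0.410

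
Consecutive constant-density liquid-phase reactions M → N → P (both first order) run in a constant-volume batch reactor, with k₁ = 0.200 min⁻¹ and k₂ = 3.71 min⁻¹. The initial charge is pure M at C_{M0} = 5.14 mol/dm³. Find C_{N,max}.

0.235 mol/dm³

At the optimum, C_{N,max}/C_{M0} = (k₁/k₂)^[k₂/(k₂−k₁)].
= (0.200/3.71)^(3.71/(3.71−0.200)) = (0.05391)^(1.057) = 0.04564.
C_{N,max} = 0.04564×5.14 = 0.235 mol/dm³.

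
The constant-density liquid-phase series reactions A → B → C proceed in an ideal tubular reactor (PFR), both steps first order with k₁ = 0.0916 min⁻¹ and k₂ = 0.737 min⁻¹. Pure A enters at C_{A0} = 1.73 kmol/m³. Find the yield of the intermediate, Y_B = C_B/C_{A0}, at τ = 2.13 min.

For first-order series with pure A initially, C_B(τ) = k₁C_{A0}/(k₂−k₁)·(e^(−k₁τ) − e^(−k₂τ)).
e^(−k₁τ) = e^(−0.0916×2.13) = e^(−0.1951) = 0.8227; e^(−k₂τ) = e^(−1.570) = 0.2081.
C_B = 0.0916×1.73/(0.737−0.0916) × (0.8227−0.2081) = 0.2455×0.6147 = 0.1509 kmol/m³.
Y_B = C_B/C_{A0} = 0.1509/1.73 = 0.0872.

0.0872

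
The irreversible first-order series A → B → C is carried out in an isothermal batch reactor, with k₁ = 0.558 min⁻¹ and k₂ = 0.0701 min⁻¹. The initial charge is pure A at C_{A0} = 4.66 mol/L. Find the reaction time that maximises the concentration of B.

For first-order series the maximum of C_B occurs at t_opt = ln(k₂/k₁)/(k₂−k₁).
= ln(0.0701/0.558)/(0.0701−0.558) = ln(0.1256)/-0.4879 = -2.074/-0.4879 = 4.25 min.

4.25 min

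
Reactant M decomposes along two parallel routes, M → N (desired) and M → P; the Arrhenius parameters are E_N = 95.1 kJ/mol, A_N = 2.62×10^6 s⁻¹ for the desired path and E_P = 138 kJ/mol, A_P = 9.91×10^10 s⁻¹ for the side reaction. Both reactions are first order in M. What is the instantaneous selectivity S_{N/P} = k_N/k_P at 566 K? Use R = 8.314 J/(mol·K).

0.241

k_N/k_P = (A_N/A_P)·exp[−(E_N−E_P)/(RT)] = (A_N/A_P)·exp[(E_P−E_N)/(RT)].
(E_P−E_N)/(RT) = (138−95.1)×10³/(8.314×566) = 42900/4706 = 9.117.
k_N/k_P = (2.62×10^6/9.91×10^10)·exp(9.117) = 2.644×10^-5 × 9105 = 0.241.
Since E_N < E_P, lowering the temperature improves selectivity toward N.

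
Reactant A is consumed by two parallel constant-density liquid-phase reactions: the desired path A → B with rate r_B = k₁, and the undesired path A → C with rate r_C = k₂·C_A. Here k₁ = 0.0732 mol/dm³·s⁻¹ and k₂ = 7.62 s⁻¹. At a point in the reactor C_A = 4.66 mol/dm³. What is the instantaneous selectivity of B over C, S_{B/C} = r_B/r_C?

0.00206

S_{B/C} = r_B/r_C = (k₁)/(k₂·C_A) = (k₁/k₂)·C_A⁻¹.
= (0.0732) / (7.62×4.660) = 0.07320/35.51 = 0.00206.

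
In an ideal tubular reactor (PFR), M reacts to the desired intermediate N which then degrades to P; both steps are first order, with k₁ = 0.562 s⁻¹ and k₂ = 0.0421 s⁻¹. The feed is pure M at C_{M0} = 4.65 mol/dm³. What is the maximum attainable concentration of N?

3.77 mol/dm³

For a first-order series the maximum intermediate yield is C_{N,max}/C_{M0} = (k₁/k₂)^[k₂/(k₂−k₁)].
= (0.562/0.0421)^(0.0421/(0.0421−0.562)) = (13.35)^(-0.08098) = 0.8107.
C_{N,max} = 0.8107×4.65 = 3.77 mol/dm³.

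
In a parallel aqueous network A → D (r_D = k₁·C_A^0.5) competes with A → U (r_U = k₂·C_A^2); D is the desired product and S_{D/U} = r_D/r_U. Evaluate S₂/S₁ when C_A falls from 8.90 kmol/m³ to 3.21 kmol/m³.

4.62

S_{D/U} = (k₁/k₂)·C_A^-1.5, so S₂/S₁ = (C_{A,2}/C_{A,1})^-1.5.
= (3.21/8.90)^(-1.5) = (0.3607)^(-1.5) = 4.62.
Selectivity toward D rises as C_A falls — low-concentration operation is favoured.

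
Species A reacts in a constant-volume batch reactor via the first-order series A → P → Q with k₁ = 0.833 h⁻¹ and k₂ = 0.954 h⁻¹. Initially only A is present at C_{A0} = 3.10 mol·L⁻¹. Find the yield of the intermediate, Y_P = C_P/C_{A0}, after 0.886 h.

0.335

For first-order series with pure A initially, C_P(t) = k₁C_{A0}/(k₂−k₁)·(e^(−k₁t) − e^(−k₂t)).
e^(−k₁t) = e^(−0.833×0.886) = e^(−0.7380) = 0.4781; e^(−k₂t) = e^(−0.8452) = 0.4295.
C_P = 0.833×3.10/(0.954−0.833) × (0.4781−0.4295) = 21.34×0.04860 = 1.037 mol·L⁻¹.
Y_P = C_P/C_{A0} = 1.037/3.10 = 0.335.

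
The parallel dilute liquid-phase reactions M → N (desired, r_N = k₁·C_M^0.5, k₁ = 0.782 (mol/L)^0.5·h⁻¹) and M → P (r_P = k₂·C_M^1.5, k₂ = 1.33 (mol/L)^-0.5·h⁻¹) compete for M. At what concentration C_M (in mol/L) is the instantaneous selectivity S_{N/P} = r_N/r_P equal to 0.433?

S_{N/P} = (k₁/k₂)·C_M⁻¹ ⇒ C_M = (S·k₂/k₁)^(-1).
= (0.433×1.33/0.782)^(-1) = (0.7364)^(-1) = 1.36 mol/L.

1.36 mol/L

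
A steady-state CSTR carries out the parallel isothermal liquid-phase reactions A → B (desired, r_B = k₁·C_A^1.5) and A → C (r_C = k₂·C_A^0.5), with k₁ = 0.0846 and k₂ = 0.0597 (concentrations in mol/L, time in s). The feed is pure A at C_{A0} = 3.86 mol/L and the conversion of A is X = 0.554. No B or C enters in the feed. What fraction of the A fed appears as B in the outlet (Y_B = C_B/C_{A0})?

0.393

Exit C_A = C_{A0}(1−X) = 3.86×0.446 = 1.722 mol/L.
Rates in a CSTR are evaluated at the outlet concentration: r_B = 0.0846×1.722^1.5 = 0.1911, r_C = 0.0597×1.722^0.5 = 0.07833.
Fraction of consumed A going to B: r_B/(r_B+r_C) = 0.7093.
C_B = 0.7093·C_{A0}·X = 0.7093×3.86×0.554 = 1.52 mol/L; Y_B = C_B/C_{A0} = 0.393.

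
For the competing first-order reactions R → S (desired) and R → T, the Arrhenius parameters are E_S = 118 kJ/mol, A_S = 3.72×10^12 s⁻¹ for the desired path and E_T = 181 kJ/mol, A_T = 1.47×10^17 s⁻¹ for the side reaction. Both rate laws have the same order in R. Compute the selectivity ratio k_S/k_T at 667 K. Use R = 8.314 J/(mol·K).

k_S/k_T = (A_S/A_T)·exp[−(E_S−E_T)/(RT)] = (A_S/A_T)·exp[(E_T−E_S)/(RT)].
(E_T−E_S)/(RT) = (181−118)×10³/(8.314×667) = 63000/5545 = 11.36.
k_S/k_T = (3.72×10^12/1.47×10^17)·exp(11.36) = 2.531×10^-5 × 85879 = 2.17.
Since E_S < E_T, lowering the temperature improves selectivity toward S.

2.17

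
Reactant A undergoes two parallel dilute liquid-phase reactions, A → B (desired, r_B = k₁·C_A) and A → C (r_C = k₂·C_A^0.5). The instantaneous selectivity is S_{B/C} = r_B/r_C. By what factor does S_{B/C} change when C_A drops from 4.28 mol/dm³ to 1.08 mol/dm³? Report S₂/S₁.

0.502

S_{B/C} = (k₁/k₂)·C_A^0.5, so S₂/S₁ = (C_{A,2}/C_{A,1})^0.5.
= (1.08/4.28)^0.5 = (0.2523)^0.5 = 0.502.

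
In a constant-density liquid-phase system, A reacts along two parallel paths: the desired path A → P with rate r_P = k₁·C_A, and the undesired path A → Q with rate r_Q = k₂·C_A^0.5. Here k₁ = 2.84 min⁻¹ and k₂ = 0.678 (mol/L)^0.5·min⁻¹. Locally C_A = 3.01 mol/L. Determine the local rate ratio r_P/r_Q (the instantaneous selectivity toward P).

7.27

S_{P/Q} = r_P/r_Q = (k₁·C_A)/(k₂·C_A^0.5) = (k₁/k₂)·C_A^0.5.
= (2.84×3.010) / (0.678×3.010^0.5) = 8.548/1.176 = 7.27.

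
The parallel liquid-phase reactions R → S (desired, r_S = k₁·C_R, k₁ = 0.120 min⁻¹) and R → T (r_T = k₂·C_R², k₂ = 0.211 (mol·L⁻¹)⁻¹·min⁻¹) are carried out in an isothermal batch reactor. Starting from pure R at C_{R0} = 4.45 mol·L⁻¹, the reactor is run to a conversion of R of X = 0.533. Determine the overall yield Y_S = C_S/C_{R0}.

0.0818

C_R = C_{R0}(1−X) = 2.078 mol·L⁻¹.
Along a PFR/batch, dC_S/dC_R = −r_S/(r_S+r_T) = −k₁/(k₁+k₂·C_R).
Integrating from C_{R0} to C_R: C_S = (0.120/0.211)·ln[(0.120+0.211·4.45)/(0.120+0.211·2.08)] = 0.5687·ln(1.059/0.5585) = 0.3639 mol·L⁻¹.
Y_S = C_S/C_{R0} = 0.3639/4.45 = 0.0818.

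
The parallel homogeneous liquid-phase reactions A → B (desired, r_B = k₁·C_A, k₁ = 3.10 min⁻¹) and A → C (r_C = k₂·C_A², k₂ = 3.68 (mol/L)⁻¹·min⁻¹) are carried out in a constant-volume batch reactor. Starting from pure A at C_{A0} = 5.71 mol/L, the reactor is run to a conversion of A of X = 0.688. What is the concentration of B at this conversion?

C_A = C_{A0}(1−X) = 1.782 mol/L.
Along a PFR/batch, dC_B/dC_A = −r_B/(r_B+r_C) = −k₁/(k₁+k₂·C_A).
Integrating from C_{A0} to C_A: C_B = (3.10/3.68)·ln[(3.10+3.68·5.71)/(3.10+3.68·1.78)] = 0.8424·ln(24.11/9.656) = 0.7709 mol/L.

0.771 mol/L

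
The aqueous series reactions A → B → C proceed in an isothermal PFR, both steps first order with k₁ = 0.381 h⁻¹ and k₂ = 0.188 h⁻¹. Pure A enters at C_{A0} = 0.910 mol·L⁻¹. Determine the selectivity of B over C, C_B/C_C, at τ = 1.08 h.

Solving the coupled first-order balances gives C_B(τ) = [k₁/(k₂−k₁)]·C_{A0}·(e^(−k₁τ) − e^(−k₂τ)).
e^(−k₁τ) = e^(−0.381×1.08) = e^(−0.4115) = 0.6627; e^(−k₂τ) = e^(−0.2030) = 0.8162.
C_B = 0.381×0.910/(0.188−0.381) × (0.6627−0.8162) = (-1.796)×(-0.1536) = 0.2759 mol·L⁻¹.
C_A = C_{A0}e^(−k₁τ) = 0.6030 mol·L⁻¹, so C_C = C_{A0}−C_A−C_B = 0.03108 mol·L⁻¹; C_B/C_C = 8.88.

8.88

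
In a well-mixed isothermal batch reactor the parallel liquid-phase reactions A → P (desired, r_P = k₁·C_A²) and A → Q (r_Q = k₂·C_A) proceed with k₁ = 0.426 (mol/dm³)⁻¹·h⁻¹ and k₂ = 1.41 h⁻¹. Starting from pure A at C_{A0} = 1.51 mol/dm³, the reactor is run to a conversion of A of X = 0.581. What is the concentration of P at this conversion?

0.212 mol/dm³

C_A = C_{A0}(1−X) = 0.6327 mol/dm³.
Along a PFR/batch, dC_Q/dC_A = −r_Q/(r_P+r_Q) = −k₂/(k₂+k₁·C_A).
Integrating from C_{A0} to C_A: C_Q = (1.41/0.426)·ln[(1.41+0.426·1.51)/(1.41+0.426·0.633)] = 3.310·ln(2.053/1.680) = 0.6650 mol/dm³.
Then C_P = (C_{A0}−C_A) − C_Q = 0.8773 − 0.6650 = 0.2123 mol/dm³.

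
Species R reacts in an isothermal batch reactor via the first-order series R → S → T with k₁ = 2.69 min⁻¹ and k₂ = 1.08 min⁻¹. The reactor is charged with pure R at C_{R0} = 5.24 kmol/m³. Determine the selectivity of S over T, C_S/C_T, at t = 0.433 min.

3.23

The intermediate concentration in a first-order A→B→C sequence is C_S = k₁C_{R0}(e^(−k₁t) − e^(−k₂t))/(k₂−k₁).
e^(−k₁t) = e^(−2.69×0.433) = e^(−1.165) = 0.3120; e^(−k₂t) = e^(−0.4676) = 0.6265.
C_S = 2.69×5.24/(1.08−2.69) × (0.3120−0.6265) = (-8.755)×(-0.3145) = 2.753 kmol/m³.
C_R = C_{R0}e^(−k₁t) = 1.635 kmol/m³, so C_T = C_{R0}−C_R−C_S = 0.8518 kmol/m³; C_S/C_T = 3.23.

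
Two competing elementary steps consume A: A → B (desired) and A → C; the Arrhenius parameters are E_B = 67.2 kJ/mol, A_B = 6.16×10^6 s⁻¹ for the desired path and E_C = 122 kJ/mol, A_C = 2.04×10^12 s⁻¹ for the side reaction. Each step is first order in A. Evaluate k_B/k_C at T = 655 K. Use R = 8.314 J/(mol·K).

Since both paths have the same order in A, the concentration cancels and S_{B/C} = k_B/k_C = (A_B/A_C)·exp[(E_C−E_B)/(RT)].
(E_C−E_B)/(RT) = (122−67.2)×10³/(8.314×655) = 54800/5446 = 10.06.
k_B/k_C = (6.16×10^6/2.04×10^12)·exp(10.06) = 3.020×10^-6 × 23460 = 0.0708.

0.0708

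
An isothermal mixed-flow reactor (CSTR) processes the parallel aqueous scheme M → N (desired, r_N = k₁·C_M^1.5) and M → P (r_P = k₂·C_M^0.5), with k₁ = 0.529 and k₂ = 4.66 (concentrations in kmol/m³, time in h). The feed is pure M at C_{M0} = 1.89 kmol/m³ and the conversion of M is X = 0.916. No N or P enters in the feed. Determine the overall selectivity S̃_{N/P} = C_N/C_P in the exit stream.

Exit C_M = C_{M0}(1−X) = 1.89×0.0840 = 0.1588 kmol/m³.
A CSTR operates uniformly at the exit composition, giving r_N = 0.03346 and r_P = 1.857 (each k·C_M^n at C_M = 0.1588).
Overall selectivity = C_N/C_P = r_Nτ/(r_Pτ) = r_N/r_P = 0.0180.

0.0180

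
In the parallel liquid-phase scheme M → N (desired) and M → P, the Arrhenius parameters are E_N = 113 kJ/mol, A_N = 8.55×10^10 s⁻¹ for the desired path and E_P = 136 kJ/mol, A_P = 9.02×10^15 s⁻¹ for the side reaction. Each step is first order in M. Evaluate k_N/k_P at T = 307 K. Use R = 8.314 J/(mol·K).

0.0777

Since both paths have the same order in M, the concentration cancels and S_{N/P} = k_N/k_P = (A_N/A_P)·exp[(E_P−E_N)/(RT)].
(E_P−E_N)/(RT) = (136−113)×10³/(8.314×307) = 23000/2552 = 9.011.
k_N/k_P = (8.55×10^10/9.02×10^15)·exp(9.011) = 9.479×10^-6 × 8194 = 0.0777.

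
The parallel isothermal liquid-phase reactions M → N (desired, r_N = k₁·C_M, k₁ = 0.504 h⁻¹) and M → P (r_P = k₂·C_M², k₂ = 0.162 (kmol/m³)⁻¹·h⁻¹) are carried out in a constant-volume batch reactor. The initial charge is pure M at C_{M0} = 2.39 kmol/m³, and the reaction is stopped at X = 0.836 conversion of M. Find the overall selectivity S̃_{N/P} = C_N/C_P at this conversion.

C_M = C_{M0}(1−X) = 0.3920 kmol/m³.
Along a PFR/batch, dC_N/dC_M = −r_N/(r_N+r_P) = −k₁/(k₁+k₂·C_M).
Integrating from C_{M0} to C_M: C_N = (0.504/0.162)·ln[(0.504+0.162·2.39)/(0.504+0.162·0.392)] = 3.111·ln(0.8912/0.5675) = 1.404 kmol/m³.
C_P = (C_{M0}−C_M)−C_N = 0.5940 kmol/m³; S̃_{N/P} = 1.404/0.5940 = 2.36.

2.36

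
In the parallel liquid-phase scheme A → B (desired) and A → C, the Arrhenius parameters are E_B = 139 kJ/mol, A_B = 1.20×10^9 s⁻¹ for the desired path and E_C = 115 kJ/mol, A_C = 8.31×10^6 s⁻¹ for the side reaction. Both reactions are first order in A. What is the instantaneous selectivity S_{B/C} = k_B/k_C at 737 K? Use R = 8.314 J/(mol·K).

With equal orders, S_{B/C} = k_B/k_C = (A_B/A_C)·exp[(E_C−E_B)/(RT)].
(E_C−E_B)/(RT) = (115−139)×10³/(8.314×737) = -24000/6127 = -3.917.
k_B/k_C = (1.20×10^9/8.31×10^6)·exp(-3.917) = 144.4 × 0.01990 = 2.87.
Since E_B > E_C, raising the temperature improves selectivity toward B.

2.87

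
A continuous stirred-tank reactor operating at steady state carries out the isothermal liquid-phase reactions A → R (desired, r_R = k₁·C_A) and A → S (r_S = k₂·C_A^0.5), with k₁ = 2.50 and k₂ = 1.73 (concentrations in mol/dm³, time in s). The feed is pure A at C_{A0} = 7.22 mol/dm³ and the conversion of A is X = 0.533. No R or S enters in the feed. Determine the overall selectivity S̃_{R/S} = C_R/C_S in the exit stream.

2.65

Exit C_A = C_{A0}(1−X) = 7.22×0.467 = 3.372 mol/dm³.
A CSTR operates uniformly at the exit composition, giving r_R = 8.429 and r_S = 3.177 (each k·C_A^n at C_A = 3.372).
Overall selectivity = C_R/C_S = r_Rτ/(r_Sτ) = r_R/r_S = 2.65.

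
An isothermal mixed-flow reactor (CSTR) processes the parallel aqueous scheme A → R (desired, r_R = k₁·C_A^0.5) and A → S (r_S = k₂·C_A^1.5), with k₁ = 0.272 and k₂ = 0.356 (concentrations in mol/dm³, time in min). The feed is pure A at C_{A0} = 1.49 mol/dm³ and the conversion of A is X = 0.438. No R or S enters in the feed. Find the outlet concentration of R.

0.311 mol/dm³

Exit C_A = C_{A0}(1−X) = 1.49×0.562 = 0.8374 mol/dm³.
A CSTR operates uniformly at the exit composition, giving r_R = 0.2489 and r_S = 0.2728 (each k·C_A^n at C_A = 0.8374).
Fraction of consumed A going to R: r_R/(r_R+r_S) = 0.4771.
C_R = 0.4771·C_{A0}·X = 0.4771×1.49×0.438 = 0.311 mol/dm³.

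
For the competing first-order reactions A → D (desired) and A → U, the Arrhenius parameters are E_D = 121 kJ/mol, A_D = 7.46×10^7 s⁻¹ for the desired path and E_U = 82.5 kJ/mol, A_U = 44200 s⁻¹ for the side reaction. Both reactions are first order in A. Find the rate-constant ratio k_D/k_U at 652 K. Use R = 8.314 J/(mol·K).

1.39

With equal orders, S_{D/U} = k_D/k_U = (A_D/A_U)·exp[(E_U−E_D)/(RT)].
(E_U−E_D)/(RT) = (82.5−121)×10³/(8.314×652) = -38500/5421 = -7.102.
k_D/k_U = (7.46×10^7/44200)·exp(-7.102) = 1688 × 8.232×10^-4 = 1.39.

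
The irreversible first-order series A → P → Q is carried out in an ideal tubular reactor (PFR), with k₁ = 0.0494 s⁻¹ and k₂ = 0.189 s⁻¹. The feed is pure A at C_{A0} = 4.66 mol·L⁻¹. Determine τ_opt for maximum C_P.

9.61 s

Setting dC_P/dτ = 0 gives τ_opt = ln(k₂/k₁)/(k₂−k₁).
= ln(0.189/0.0494)/(0.189−0.0494) = ln(3.826)/0.1396 = 1.342/0.1396 = 9.61 s.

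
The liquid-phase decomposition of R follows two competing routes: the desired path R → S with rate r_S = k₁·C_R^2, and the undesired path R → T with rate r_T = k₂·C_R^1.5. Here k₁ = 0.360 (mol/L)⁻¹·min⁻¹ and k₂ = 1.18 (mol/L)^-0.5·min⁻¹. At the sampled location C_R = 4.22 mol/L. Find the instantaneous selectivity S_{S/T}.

0.627

S_{S/T} = r_S/r_T = (k₁·C_R^2)/(k₂·C_R^1.5) = (k₁/k₂)·C_R^0.5.
= (0.360×4.220^2) / (1.18×4.220^1.5) = 6.411/10.23 = 0.627.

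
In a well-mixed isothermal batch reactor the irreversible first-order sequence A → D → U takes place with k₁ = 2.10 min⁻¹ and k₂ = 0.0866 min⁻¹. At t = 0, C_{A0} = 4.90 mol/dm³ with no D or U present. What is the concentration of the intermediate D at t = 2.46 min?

4.10 mol/dm³

For first-order series with pure A initially, C_D(t) = k₁C_{A0}/(k₂−k₁)·(e^(−k₁t) − e^(−k₂t)).
e^(−k₁t) = e^(−2.10×2.46) = e^(−5.166) = 0.005707; e^(−k₂t) = e^(−0.2130) = 0.8081.
C_D = 2.10×4.90/(0.0866−2.10) × (0.005707−0.8081) = (-5.111)×(-0.8024) = 4.101 mol/dm³.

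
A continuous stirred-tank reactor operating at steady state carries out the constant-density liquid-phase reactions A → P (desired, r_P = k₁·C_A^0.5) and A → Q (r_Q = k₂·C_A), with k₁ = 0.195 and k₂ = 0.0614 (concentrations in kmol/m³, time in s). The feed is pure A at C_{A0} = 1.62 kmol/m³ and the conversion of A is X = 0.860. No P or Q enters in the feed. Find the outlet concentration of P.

1.21 kmol/m³

Exit C_A = C_{A0}(1−X) = 1.62×0.140 = 0.2268 kmol/m³.
A CSTR operates uniformly at the exit composition, giving r_P = 0.09287 and r_Q = 0.01393 (each k·C_A^n at C_A = 0.2268).
Fraction of consumed A going to P: r_P/(r_P+r_Q) = 0.8696.
C_P = 0.8696·C_{A0}·X = 0.8696×1.62×0.860 = 1.21 kmol/m³.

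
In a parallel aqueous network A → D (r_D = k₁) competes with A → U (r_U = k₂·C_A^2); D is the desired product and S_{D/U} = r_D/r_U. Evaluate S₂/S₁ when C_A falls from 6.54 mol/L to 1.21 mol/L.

S_{D/U} = (k₁/k₂)·C_A^-2, so S₂/S₁ = (C_{A,2}/C_{A,1})^-2.
= (1.21/6.54)^(-2) = (0.1850)^(-2) = 29.2.

29.2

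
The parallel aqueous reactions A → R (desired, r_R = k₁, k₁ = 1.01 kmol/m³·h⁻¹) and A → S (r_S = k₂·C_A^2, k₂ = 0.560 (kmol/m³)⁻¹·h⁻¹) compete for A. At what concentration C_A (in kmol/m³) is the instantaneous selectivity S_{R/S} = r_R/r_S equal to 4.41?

S_{R/S} = (k₁/k₂)·C_A^-2 ⇒ C_A = (S·k₂/k₁)^(-0.5).
= (4.41×0.560/1.01)^(-0.5) = (2.445)^(-0.5) = 0.640 kmol/m³.

0.640 kmol/m³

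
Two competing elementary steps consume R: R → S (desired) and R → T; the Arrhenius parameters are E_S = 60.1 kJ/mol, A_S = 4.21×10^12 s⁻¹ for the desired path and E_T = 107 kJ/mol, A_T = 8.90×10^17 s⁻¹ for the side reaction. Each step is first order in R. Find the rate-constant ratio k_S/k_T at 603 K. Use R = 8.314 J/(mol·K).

0.0547

With equal orders, S_{S/T} = k_S/k_T = (A_S/A_T)·exp[(E_T−E_S)/(RT)].
(E_T−E_S)/(RT) = (107−60.1)×10³/(8.314×603) = 46900/5013 = 9.355.
k_S/k_T = (4.21×10^12/8.90×10^17)·exp(9.355) = 4.730×10^-6 × 11557 = 0.0547.
Since E_S < E_T, lowering the temperature improves selectivity toward S.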